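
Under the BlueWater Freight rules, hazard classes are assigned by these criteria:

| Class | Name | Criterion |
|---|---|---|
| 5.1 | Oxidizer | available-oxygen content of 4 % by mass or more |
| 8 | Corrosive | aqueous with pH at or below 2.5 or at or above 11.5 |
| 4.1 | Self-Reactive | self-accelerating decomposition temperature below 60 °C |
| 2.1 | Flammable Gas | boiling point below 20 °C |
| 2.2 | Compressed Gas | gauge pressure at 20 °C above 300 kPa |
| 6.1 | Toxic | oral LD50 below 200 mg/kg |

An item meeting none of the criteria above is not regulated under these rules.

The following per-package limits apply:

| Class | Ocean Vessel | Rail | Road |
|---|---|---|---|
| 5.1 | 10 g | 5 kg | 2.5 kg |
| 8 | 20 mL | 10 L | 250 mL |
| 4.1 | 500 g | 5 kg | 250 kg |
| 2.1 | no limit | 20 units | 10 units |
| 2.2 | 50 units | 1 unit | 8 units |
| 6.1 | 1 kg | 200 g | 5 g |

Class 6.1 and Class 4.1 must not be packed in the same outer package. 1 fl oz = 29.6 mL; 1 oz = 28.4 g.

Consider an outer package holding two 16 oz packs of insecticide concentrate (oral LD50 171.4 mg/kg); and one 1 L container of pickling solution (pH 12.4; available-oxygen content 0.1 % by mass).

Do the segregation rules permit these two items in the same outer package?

Yes

The insecticide concentrate has oral LD50 171.4 mg/kg, which is < 200 mg/kg, so it is Class 6.1 (Toxic).
The pickling solution has pH 12.4, which is ≥ 11.5, so it is Class 8 (Corrosive).
No segregation rule bars Class 6.1 with Class 8.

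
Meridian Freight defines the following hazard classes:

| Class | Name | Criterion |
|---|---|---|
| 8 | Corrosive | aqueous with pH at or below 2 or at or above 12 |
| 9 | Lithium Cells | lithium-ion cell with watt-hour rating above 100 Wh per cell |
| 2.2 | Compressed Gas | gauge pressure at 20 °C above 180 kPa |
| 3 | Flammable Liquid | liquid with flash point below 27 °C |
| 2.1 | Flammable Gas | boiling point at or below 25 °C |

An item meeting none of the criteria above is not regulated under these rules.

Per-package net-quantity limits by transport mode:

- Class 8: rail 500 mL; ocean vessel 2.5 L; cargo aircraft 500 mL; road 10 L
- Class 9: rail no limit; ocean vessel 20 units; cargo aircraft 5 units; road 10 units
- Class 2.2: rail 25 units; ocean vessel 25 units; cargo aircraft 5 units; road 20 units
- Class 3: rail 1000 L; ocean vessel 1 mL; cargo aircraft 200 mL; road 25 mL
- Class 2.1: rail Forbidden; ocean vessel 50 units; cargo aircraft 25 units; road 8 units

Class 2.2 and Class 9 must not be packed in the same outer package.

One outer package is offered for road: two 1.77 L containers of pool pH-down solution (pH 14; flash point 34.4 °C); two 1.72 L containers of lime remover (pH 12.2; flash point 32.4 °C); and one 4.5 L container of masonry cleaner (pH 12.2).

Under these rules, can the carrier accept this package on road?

With pH 14 (≥ 12), the pool pH-down solution falls in Class 8.
With pH 12.2 (≥ 12), the lime remover falls in Class 8.
The masonry cleaner has pH 12.2, which is ≥ 12, so it is Class 8 (Corrosive).
Class 8 net quantity: (two 1.77 L containers = 3.54 L) + (two 1.72 L containers = 3.44 L) + 4.5 L = 11.48 L.
11.48 L exceeds the road limit of 10 L for Class 8.

No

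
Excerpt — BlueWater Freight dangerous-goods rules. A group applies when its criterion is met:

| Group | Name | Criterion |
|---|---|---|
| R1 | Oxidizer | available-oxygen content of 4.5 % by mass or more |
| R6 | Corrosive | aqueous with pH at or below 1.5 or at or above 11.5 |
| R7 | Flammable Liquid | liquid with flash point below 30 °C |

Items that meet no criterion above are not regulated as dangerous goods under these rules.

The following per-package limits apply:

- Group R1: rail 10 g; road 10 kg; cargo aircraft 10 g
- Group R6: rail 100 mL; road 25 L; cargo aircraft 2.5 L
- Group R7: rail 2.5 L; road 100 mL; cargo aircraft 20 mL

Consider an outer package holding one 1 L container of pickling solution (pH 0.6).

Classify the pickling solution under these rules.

Group R6

pH 0.6 meets the Group R6 criterion (Corrosive), so the pickling solution is Group R6.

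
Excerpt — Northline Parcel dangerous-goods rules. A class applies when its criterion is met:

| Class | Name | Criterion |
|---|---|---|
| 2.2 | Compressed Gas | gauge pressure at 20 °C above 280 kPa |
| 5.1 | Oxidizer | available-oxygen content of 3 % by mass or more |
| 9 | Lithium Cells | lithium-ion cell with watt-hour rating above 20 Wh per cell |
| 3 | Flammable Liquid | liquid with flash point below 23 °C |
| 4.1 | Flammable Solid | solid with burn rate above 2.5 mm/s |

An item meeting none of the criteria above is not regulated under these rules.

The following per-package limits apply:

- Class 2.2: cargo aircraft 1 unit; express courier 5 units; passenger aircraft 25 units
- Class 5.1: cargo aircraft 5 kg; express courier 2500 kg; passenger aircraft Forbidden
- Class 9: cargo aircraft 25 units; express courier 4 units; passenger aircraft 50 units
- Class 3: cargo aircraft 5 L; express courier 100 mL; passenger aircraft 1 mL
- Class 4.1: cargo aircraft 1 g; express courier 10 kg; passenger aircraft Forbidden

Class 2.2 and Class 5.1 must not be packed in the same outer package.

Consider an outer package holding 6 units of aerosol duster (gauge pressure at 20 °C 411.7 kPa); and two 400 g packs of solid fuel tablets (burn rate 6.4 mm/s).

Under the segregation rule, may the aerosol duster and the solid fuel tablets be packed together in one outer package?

Aerosol duster: gauge pressure at 20 °C 411.7 kPa > 280 kPa → Class 2.2 (Compressed Gas).
The solid fuel tablets have burn rate 6.4 mm/s, which is > 2.5 mm/s, so they are Class 4.1 (Flammable Solid).
No segregation rule bars Class 2.2 with Class 4.1.

Yes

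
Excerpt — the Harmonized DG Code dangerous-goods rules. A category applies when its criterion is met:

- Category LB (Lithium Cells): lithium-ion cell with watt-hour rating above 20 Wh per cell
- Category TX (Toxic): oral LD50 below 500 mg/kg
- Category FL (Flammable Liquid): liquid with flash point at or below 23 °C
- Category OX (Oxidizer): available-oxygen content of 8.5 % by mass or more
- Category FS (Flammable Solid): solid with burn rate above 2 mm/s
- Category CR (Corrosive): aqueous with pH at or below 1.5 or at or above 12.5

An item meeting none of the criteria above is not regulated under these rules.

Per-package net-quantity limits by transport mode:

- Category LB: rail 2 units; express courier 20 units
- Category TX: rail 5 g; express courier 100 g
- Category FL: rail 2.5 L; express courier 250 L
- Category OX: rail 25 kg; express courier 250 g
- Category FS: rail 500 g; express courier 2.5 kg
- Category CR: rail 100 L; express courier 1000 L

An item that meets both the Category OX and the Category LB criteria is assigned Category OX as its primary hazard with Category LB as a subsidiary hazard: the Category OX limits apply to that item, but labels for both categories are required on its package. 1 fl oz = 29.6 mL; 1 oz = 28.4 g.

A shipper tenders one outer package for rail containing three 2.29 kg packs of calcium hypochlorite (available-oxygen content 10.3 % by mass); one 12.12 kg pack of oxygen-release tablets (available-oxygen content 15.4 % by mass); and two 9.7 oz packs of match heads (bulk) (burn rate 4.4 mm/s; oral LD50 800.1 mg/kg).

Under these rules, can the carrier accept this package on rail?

No

Calcium hypochlorite: available-oxygen content 10.3 % by mass ≥ 8.5 % by mass → Category OX (Oxidizer).
Oxygen-release tablets: available-oxygen content 15.4 % by mass ≥ 8.5 % by mass → Category OX (Oxidizer).
Burn rate 4.4 mm/s meets the Category FS criterion (Flammable Solid), so the match heads (bulk) are Category FS.
Category OX net quantity: (three 2.29 kg packs = 6.87 kg) + 12.12 kg = 18.99 kg.
18.99 kg ≤ 25 kg (rail limit, Category OX) — within limit.
Category FS quantity: two 9.7 oz packs = 550.96 g.
That exceeds the Category FS rail limit of 500 g.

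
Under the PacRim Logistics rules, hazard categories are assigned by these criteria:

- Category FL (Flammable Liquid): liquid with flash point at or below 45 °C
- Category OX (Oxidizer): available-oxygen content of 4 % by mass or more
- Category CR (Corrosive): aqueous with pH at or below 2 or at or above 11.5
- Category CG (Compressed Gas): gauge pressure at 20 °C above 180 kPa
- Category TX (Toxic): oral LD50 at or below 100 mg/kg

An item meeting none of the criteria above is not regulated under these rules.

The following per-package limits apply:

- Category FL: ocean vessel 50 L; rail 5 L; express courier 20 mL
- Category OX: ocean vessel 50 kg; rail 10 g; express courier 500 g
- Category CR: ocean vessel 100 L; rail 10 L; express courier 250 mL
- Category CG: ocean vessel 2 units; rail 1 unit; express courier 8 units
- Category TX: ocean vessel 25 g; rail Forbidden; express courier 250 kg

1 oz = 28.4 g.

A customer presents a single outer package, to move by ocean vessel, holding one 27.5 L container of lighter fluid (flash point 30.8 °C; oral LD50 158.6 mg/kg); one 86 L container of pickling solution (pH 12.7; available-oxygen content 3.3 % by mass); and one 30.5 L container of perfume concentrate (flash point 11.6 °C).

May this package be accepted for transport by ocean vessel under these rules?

No

Flash point 30.8 °C meets the Category FL criterion (Flammable Liquid), so the lighter fluid is Category FL.
pH 12.7 meets the Category CR criterion (Corrosive), so the pickling solution is Category CR.
Flash point 11.6 °C meets the Category FL criterion (Flammable Liquid), so the perfume concentrate is Category FL.
Category FL net quantity: 27.5 L + 30.5 L = 58 L.
58 L exceeds the ocean vessel limit of 50 L for Category FL.
Category CR quantity: 86 L.
86 L ≤ 100 L (ocean vessel limit, Category CR) — within limit.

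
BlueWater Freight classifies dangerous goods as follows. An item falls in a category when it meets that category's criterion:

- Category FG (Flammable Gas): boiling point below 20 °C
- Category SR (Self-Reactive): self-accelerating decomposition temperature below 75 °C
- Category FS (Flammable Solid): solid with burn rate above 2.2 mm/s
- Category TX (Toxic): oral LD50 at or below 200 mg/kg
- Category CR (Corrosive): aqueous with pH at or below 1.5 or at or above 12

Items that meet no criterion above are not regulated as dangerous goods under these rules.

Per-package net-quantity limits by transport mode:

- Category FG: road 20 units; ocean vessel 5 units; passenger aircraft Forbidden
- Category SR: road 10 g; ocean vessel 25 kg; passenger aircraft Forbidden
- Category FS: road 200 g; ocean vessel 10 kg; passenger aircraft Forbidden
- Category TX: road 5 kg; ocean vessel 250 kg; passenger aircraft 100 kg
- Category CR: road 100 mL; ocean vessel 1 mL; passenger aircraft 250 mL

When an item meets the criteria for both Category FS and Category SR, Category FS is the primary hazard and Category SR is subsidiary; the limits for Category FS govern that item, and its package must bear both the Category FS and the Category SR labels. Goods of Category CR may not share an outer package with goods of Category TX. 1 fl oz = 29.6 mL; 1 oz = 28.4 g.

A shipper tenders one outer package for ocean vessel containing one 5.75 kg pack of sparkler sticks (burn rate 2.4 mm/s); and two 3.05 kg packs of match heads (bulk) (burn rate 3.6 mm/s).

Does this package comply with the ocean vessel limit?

The sparkler sticks have burn rate 2.4 mm/s, which is > 2.2 mm/s, so they are Category FS (Flammable Solid).
The match heads (bulk) have burn rate 3.6 mm/s, which is > 2.2 mm/s, so they are Category FS (Flammable Solid).
Total Category FS: 5.75 kg + (two 3.05 kg packs = 6.1 kg) = 11.85 kg.
11.85 kg exceeds the ocean vessel limit of 10 kg for Category FS.

No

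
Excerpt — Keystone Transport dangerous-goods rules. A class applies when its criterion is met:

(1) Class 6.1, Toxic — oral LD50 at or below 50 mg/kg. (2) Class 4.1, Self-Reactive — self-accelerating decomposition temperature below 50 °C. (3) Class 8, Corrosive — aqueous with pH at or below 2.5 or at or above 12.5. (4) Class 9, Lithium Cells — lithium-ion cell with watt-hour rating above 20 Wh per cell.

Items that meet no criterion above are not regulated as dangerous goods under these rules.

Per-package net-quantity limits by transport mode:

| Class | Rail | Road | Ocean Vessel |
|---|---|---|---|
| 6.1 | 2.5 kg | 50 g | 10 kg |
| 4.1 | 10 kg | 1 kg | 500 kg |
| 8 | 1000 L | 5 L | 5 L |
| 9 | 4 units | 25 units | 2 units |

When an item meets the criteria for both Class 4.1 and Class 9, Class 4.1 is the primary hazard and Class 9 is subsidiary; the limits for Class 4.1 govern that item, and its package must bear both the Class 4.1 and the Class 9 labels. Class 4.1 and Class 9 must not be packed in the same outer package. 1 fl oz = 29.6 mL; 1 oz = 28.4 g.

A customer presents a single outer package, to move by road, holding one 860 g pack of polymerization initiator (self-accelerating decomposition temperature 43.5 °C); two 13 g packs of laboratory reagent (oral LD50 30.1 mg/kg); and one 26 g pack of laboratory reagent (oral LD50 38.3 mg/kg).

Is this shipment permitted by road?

No

With self-accelerating decomposition temperature 43.5 °C (< 50 °C), the polymerization initiator falls in Class 4.1.
With oral LD50 30.1 mg/kg (≤ 50 mg/kg), the laboratory reagent falls in Class 6.1.
Oral LD50 38.3 mg/kg meets the Class 6.1 criterion (Toxic), so the laboratory reagent is Class 6.1.
Class 6.1 net quantity: (two 13 g packs = 26 g) + 26 g = 52 g.
52 g > 50 g (road limit, Class 6.1) — over the limit.
Class 4.1 quantity: 860 g.
860 g ≤ 1 kg (road limit, Class 4.1) — within limit.
The segregation rule (Class 4.1 with Class 9) does not apply to Class 6.1 with Class 4.1.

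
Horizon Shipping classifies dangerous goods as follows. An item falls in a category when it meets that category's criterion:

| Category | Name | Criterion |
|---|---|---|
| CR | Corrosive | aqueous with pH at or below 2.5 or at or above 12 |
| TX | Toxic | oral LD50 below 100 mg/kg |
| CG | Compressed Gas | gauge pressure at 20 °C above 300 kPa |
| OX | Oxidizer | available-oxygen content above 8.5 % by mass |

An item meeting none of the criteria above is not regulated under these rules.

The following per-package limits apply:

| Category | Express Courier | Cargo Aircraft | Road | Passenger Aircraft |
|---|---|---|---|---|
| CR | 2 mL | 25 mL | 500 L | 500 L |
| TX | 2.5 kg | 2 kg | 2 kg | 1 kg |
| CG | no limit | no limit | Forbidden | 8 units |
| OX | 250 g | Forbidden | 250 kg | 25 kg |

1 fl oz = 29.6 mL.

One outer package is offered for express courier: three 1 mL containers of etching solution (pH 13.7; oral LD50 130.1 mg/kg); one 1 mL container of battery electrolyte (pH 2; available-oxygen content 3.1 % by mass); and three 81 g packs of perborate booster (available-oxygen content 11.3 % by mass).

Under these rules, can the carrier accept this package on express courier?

No

With pH 13.7 (≥ 12), the etching solution falls in Category CR.
Battery electrolyte: pH 2 ≤ 2.5 → Category CR (Corrosive).
Available-oxygen content 11.3 % by mass meets the Category OX criterion (Oxidizer), so the perborate booster is Category OX.
Total Category CR: (three 1 mL containers = 3 mL) + 1 mL = 4 mL.
4 mL > 2 mL (express courier limit, Category CR) — over the limit.
Category OX quantity: three 81 g packs = 243 g.
That is within the Category OX express courier limit of 250 g.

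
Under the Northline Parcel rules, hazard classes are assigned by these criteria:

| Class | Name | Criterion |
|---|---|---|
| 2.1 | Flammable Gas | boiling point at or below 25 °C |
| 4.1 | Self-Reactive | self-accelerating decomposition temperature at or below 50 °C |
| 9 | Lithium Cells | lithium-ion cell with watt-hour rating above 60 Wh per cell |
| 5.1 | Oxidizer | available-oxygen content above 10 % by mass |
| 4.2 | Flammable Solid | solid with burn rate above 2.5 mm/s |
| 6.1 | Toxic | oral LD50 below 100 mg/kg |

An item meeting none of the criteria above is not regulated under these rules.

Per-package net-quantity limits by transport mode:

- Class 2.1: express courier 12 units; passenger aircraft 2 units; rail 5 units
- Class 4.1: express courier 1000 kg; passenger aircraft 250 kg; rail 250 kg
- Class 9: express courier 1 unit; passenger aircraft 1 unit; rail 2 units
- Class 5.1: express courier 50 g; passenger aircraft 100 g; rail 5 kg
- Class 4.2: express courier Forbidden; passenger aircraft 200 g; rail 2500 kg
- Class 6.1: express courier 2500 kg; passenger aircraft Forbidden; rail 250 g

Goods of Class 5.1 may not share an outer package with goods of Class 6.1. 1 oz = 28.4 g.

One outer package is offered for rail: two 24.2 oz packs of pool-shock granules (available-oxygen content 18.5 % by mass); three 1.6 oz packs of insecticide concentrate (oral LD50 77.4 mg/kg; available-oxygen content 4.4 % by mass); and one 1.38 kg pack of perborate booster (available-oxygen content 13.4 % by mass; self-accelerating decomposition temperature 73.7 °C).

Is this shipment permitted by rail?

No

Pool-shock granules: available-oxygen content 18.5 % by mass > 10 % by mass → Class 5.1 (Oxidizer).
With oral LD50 77.4 mg/kg (< 100 mg/kg), the insecticide concentrate falls in Class 6.1.
Available-oxygen content 13.4 % by mass meets the Class 5.1 criterion (Oxidizer), so the perborate booster is Class 5.1.
Total Class 5.1: (two 24.2 oz packs = 1374.56 g) + 1.38 kg = 2754.56 g.
2754.56 g is within the rail limit of 5 kg for Class 5.1.
Class 6.1 quantity: three 1.6 oz packs = 136.32 g.
That is within the Class 6.1 rail limit of 250 g.
Class 5.1 and Class 6.1 may not share an outer package.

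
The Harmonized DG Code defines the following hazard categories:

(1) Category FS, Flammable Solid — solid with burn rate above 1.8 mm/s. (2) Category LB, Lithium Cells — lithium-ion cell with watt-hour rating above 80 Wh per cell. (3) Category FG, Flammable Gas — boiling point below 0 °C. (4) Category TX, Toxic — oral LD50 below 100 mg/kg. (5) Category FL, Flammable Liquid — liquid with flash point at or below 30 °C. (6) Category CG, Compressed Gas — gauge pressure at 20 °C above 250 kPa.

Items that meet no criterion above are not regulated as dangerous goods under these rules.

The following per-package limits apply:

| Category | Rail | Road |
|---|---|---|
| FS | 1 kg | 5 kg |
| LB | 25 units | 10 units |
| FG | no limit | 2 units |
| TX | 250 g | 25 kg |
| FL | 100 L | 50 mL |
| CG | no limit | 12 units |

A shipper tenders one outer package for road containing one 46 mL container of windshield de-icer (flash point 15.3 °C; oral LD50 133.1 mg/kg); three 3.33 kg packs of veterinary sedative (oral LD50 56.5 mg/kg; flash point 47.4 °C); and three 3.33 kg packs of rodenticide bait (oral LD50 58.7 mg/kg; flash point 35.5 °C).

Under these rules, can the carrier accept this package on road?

Yes

The windshield de-icer has flash point 15.3 °C, which is ≤ 30 °C, so it is Category FL (Flammable Liquid).
Oral LD50 56.5 mg/kg meets the Category TX criterion (Toxic), so the veterinary sedative is Category TX.
Oral LD50 58.7 mg/kg meets the Category TX criterion (Toxic), so the rodenticide bait is Category TX.
Category TX net quantity: (three 3.33 kg packs = 9.99 kg) + (three 3.33 kg packs = 9.99 kg) = 19.98 kg.
19.98 kg ≤ 25 kg (road limit, Category TX) — within limit.
Category FL quantity: 46 mL.
46 mL ≤ 50 mL (road limit, Category FL) — within limit.
Every hazard category is within its road limit and no segregation rule is violated.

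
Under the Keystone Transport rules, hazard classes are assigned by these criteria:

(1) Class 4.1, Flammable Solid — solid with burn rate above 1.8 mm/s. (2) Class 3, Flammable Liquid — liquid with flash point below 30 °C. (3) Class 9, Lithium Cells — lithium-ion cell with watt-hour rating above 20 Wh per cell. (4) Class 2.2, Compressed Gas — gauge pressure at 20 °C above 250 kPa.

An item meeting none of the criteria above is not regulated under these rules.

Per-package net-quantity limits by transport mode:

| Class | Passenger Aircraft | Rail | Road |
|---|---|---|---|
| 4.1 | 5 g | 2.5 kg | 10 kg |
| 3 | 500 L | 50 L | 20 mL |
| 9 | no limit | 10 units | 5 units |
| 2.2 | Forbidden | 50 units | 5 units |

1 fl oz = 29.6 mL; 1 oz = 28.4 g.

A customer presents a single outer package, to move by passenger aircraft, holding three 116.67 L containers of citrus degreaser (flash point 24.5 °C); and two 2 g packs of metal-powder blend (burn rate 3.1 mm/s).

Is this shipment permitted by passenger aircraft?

Flash point 24.5 °C meets the Class 3 criterion (Flammable Liquid), so the citrus degreaser is Class 3.
Burn rate 3.1 mm/s meets the Class 4.1 criterion (Flammable Solid), so the metal-powder blend is Class 4.1.
Class 4.1 quantity: two 2 g packs = 4 g.
4 g ≤ 5 g (passenger aircraft limit, Class 4.1) — within limit.
Class 3 quantity: three 116.67 L containers = 350.01 L.
350.01 L ≤ 500 L (passenger aircraft limit, Class 3) — within limit.
Every hazard class is within its passenger aircraft limit and no segregation rule is violated.

Yes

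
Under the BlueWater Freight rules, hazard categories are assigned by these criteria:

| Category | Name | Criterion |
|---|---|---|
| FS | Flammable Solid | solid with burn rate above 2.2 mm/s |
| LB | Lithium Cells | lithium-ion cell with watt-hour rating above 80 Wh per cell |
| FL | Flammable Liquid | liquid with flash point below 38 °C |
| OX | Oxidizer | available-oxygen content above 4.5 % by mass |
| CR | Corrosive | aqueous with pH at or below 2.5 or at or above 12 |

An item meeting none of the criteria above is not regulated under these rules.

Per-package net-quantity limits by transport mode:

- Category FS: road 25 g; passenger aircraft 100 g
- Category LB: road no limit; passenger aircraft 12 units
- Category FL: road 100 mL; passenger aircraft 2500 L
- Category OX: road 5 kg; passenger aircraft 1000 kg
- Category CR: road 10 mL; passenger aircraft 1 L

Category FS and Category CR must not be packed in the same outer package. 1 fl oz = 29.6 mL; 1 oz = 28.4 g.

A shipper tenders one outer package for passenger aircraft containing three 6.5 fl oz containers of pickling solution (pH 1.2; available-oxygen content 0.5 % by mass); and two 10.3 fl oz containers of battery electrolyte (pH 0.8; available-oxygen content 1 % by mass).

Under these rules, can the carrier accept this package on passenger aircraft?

No

With pH 1.2 (≤ 2.5), the pickling solution falls in Category CR.
With pH 0.8 (≤ 2.5), the battery electrolyte falls in Category CR.
Total Category CR: (three 6.5 fl oz containers = 577.2 mL) + (two 10.3 fl oz containers = 609.76 mL) = 1186.96 mL.
1186.96 mL exceeds the passenger aircraft limit of 1 L for Category CR.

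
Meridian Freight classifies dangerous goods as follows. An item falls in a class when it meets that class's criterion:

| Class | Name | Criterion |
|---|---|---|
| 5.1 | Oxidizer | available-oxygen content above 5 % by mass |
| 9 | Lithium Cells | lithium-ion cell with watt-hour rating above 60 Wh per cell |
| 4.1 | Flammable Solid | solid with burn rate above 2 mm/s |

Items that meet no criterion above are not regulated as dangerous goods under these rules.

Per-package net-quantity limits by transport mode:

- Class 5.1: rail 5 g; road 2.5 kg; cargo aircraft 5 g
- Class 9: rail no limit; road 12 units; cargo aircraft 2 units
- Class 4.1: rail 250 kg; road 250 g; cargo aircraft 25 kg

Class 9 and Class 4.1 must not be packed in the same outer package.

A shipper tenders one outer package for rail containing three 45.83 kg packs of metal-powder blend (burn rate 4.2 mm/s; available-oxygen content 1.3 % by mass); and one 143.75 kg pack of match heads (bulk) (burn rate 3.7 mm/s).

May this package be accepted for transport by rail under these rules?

No

With burn rate 4.2 mm/s (> 2 mm/s), the metal-powder blend falls in Class 4.1.
The match heads (bulk) have burn rate 3.7 mm/s, which is > 2 mm/s, so they are Class 4.1 (Flammable Solid).
Total Class 4.1: (three 45.83 kg packs = 137.49 kg) + 143.75 kg = 281.24 kg.
281.24 kg > 250 kg (rail limit, Class 4.1) — over the limit.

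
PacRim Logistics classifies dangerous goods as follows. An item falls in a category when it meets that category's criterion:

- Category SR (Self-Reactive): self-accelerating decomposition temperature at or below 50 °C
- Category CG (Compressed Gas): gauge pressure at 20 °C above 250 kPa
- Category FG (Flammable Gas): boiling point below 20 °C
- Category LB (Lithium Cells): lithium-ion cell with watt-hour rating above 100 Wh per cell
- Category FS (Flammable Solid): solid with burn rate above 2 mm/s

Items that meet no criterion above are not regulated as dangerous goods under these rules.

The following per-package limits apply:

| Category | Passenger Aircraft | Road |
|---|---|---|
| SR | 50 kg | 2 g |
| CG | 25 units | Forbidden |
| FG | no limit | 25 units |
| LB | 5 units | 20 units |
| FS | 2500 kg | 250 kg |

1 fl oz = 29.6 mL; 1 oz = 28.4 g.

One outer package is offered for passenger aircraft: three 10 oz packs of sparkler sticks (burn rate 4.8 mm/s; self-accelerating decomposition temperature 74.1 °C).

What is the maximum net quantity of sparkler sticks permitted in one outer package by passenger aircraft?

Sparkler sticks: burn rate 4.8 mm/s > 2 mm/s → Category FS (Flammable Solid).
The passenger aircraft limit for Category FS is 2500 kg.

2500 kg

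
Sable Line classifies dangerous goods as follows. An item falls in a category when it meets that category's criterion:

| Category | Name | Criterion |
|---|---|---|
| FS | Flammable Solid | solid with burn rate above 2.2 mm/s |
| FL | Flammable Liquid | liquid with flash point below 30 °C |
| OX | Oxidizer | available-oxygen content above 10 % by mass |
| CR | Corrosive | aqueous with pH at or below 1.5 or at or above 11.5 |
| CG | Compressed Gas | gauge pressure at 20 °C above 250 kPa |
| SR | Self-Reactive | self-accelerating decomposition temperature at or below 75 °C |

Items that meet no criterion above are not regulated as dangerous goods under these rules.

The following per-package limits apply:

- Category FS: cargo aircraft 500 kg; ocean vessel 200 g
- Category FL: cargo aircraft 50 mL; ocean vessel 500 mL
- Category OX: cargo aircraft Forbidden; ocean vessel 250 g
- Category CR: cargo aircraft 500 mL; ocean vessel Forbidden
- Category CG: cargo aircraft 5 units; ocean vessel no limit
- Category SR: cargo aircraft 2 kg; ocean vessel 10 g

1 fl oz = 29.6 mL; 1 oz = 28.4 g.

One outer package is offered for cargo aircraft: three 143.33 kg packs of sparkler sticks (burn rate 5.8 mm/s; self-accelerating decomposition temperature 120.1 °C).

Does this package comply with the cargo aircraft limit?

Yes

With burn rate 5.8 mm/s (> 2.2 mm/s), the sparkler sticks fall in Category FS.
Category FS quantity: three 143.33 kg packs = 429.99 kg.
429.99 kg ≤ 500 kg (cargo aircraft limit, Category FS) — within limit.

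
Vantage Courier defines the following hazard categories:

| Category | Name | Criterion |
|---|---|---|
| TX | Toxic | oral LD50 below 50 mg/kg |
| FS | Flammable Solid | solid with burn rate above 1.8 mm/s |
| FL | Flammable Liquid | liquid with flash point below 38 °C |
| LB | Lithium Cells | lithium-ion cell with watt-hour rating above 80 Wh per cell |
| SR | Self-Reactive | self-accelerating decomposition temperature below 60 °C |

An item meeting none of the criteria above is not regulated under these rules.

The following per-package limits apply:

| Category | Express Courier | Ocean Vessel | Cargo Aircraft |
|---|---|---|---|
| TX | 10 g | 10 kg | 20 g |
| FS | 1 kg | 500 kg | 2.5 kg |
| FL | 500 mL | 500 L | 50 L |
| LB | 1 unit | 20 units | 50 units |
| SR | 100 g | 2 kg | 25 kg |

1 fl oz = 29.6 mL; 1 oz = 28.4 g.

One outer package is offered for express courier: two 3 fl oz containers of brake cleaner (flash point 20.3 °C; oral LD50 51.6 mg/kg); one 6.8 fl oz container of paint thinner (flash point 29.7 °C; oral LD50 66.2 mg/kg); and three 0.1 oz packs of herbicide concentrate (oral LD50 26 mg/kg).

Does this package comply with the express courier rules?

Yes

Flash point 20.3 °C meets the Category FL criterion (Flammable Liquid), so the brake cleaner is Category FL.
Flash point 29.7 °C meets the Category FL criterion (Flammable Liquid), so the paint thinner is Category FL.
Herbicide concentrate: oral LD50 26 mg/kg < 50 mg/kg → Category TX (Toxic).
Category FL net quantity: (two 3 fl oz containers = 177.6 mL) + (one 6.8 fl oz container = 201.28 mL) = 378.88 mL.
That is within the Category FL express courier limit of 500 mL.
Category TX quantity: three 0.1 oz packs = 8.52 g.
8.52 g is within the express courier limit of 10 g for Category TX.
Every hazard category is within its express courier limit and no segregation rule is violated.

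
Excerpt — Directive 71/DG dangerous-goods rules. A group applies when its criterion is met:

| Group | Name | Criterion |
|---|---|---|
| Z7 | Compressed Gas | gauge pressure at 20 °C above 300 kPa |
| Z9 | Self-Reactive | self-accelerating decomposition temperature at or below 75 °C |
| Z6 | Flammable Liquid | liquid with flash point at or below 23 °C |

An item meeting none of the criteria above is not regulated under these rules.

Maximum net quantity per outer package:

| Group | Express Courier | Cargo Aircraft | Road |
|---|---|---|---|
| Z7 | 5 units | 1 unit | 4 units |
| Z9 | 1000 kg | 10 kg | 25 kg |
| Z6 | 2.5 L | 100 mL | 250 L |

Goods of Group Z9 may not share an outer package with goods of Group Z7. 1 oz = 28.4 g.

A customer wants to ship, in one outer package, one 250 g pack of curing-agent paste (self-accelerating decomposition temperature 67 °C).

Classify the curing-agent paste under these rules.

Self-accelerating decomposition temperature 67 °C meets the Group Z9 criterion (Self-Reactive), so the curing-agent paste is Group Z9.

Group Z9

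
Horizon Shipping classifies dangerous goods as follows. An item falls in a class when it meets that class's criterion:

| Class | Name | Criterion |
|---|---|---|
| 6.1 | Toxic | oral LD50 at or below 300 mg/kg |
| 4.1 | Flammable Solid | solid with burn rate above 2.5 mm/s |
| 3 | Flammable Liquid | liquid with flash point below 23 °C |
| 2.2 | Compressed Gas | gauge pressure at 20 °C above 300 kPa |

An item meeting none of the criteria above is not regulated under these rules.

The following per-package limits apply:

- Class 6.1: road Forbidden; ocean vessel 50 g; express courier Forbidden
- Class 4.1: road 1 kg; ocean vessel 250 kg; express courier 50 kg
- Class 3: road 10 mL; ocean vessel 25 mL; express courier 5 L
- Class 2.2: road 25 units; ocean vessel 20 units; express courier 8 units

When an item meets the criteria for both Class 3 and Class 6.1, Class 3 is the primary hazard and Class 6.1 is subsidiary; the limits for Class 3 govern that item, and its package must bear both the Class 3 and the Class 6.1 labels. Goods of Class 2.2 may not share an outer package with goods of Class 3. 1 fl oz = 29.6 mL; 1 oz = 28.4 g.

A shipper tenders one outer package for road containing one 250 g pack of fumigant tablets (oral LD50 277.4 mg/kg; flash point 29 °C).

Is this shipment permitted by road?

No

Fumigant tablets: oral LD50 277.4 mg/kg ≤ 300 mg/kg → Class 6.1 (Toxic).
Class 6.1 quantity: 250 g.
Class 6.1 is Forbidden by road.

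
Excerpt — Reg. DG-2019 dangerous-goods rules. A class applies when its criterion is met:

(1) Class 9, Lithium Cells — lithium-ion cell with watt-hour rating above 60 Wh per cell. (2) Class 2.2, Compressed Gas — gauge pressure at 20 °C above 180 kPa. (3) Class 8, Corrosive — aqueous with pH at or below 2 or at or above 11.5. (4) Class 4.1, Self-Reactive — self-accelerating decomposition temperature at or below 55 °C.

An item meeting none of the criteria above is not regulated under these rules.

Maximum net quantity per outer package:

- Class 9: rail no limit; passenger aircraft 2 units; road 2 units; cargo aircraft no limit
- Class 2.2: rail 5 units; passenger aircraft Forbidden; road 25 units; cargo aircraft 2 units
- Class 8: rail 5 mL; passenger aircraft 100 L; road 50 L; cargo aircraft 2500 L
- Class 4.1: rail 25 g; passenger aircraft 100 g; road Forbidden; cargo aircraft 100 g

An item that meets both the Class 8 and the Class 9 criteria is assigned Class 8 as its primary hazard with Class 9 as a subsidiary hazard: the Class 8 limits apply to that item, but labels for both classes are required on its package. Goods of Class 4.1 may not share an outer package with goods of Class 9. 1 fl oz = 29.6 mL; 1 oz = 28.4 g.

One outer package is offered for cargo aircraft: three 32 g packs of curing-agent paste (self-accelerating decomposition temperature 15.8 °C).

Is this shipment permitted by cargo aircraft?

The curing-agent paste has self-accelerating decomposition temperature 15.8 °C, which is ≤ 55 °C, so it is Class 4.1 (Self-Reactive).
Class 4.1 quantity: three 32 g packs = 96 g.
96 g is within the cargo aircraft limit of 100 g for Class 4.1.

Yes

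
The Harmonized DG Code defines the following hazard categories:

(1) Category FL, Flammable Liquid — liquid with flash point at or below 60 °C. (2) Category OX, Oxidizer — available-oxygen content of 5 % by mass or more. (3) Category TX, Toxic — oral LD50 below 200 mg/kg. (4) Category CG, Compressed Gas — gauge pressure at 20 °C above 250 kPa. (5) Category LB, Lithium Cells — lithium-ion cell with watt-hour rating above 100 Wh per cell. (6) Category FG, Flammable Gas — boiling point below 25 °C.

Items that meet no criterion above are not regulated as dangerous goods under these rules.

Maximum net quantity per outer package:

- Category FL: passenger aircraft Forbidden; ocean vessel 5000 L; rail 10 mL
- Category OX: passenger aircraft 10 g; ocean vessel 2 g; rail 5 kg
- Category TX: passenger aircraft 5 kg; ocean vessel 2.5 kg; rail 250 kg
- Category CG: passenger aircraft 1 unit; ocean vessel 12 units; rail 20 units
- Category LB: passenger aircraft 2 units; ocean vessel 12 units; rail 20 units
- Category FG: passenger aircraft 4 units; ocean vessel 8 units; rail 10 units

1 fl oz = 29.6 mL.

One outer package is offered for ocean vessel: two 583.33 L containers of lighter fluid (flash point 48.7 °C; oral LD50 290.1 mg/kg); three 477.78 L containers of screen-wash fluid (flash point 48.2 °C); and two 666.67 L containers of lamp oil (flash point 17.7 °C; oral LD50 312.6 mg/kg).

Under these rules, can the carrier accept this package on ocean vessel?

Yes

With flash point 48.7 °C (≤ 60 °C), the lighter fluid falls in Category FL.
The screen-wash fluid has flash point 48.2 °C, which is ≤ 60 °C, so it is Category FL (Flammable Liquid).
The lamp oil has flash point 17.7 °C, which is ≤ 60 °C, so it is Category FL (Flammable Liquid).
Category FL net quantity: (two 583.33 L containers = 1166.66 L) + (three 477.78 L containers = 1433.34 L) + (two 666.67 L containers = 1333.34 L) = 3933.34 L.
3933.34 L ≤ 5000 L (ocean vessel limit, Category FL) — within limit.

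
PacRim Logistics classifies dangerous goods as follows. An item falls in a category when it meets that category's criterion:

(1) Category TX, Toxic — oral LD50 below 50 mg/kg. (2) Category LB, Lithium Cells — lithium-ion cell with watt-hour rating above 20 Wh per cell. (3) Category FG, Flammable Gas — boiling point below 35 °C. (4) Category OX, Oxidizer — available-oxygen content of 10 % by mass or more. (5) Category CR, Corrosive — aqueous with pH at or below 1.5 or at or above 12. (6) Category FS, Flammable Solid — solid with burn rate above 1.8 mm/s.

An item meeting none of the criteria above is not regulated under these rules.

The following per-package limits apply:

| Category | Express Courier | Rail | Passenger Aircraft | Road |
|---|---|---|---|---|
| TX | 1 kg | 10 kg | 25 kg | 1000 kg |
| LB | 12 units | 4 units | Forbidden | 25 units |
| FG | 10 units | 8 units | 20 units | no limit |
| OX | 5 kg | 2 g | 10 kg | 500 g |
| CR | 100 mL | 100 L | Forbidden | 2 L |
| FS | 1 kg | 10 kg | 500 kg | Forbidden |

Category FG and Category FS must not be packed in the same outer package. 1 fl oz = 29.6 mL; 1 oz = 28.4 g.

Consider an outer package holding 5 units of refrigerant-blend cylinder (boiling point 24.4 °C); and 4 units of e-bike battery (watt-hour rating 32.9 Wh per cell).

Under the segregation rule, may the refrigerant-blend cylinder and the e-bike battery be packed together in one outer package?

Yes

Refrigerant-blend cylinder: boiling point 24.4 °C < 35 °C → Category FG (Flammable Gas).
The e-bike battery has watt-hour rating 32.9 Wh per cell, which is > 20 Wh per cell, so it is Category LB (Lithium Cells).
No segregation rule bars Category FG with Category LB.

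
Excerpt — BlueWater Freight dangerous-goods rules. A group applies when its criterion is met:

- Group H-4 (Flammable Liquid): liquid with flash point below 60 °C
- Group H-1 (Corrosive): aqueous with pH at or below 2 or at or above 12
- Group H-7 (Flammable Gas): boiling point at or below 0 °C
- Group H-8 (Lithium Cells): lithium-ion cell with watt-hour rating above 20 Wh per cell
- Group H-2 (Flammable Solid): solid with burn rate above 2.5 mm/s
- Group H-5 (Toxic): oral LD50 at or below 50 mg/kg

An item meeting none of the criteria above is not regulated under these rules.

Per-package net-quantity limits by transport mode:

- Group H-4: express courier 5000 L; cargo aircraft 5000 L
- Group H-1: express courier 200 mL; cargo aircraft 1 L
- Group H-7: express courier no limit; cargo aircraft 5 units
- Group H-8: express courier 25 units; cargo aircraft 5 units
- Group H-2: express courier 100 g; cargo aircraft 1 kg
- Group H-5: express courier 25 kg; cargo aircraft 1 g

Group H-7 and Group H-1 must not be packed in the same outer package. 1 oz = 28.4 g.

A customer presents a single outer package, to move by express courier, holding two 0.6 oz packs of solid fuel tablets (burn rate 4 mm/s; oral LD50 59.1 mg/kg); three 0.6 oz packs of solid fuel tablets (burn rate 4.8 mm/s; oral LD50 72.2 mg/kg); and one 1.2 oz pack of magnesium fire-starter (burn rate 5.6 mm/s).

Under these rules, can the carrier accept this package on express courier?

The solid fuel tablets have burn rate 4 mm/s, which is > 2.5 mm/s, so they are Group H-2 (Flammable Solid).
Burn rate 4.8 mm/s meets the Group H-2 criterion (Flammable Solid), so the solid fuel tablets are Group H-2.
The magnesium fire-starter has burn rate 5.6 mm/s, which is > 2.5 mm/s, so it is Group H-2 (Flammable Solid).
Group H-2 net quantity: (two 0.6 oz packs = 34.08 g) + (three 0.6 oz packs = 51.12 g) + (one 1.2 oz pack = 34.08 g) = 119.28 g.
119.28 g exceeds the express courier limit of 100 g for Group H-2.

No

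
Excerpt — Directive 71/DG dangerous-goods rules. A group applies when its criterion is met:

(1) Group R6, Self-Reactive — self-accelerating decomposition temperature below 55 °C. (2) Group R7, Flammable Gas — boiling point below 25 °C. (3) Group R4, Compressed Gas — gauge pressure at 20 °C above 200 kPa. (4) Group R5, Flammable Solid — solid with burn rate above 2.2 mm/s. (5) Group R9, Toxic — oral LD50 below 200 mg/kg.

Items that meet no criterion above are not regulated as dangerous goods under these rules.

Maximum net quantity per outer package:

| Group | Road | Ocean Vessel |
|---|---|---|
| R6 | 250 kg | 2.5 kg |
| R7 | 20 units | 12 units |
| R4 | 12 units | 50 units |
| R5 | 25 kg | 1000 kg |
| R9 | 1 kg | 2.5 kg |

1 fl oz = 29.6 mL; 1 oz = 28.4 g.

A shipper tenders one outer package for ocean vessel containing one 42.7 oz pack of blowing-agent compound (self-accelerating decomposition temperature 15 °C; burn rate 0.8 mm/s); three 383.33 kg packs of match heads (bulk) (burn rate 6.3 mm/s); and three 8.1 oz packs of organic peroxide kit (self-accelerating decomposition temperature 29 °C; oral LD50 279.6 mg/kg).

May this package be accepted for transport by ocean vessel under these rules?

Self-accelerating decomposition temperature 15 °C meets the Group R6 criterion (Self-Reactive), so the blowing-agent compound is Group R6.
The match heads (bulk) have burn rate 6.3 mm/s, which is > 2.2 mm/s, so they are Group R5 (Flammable Solid).
The organic peroxide kit has self-accelerating decomposition temperature 29 °C, which is < 55 °C, so it is Group R6 (Self-Reactive).
Total Group R6: (one 42.7 oz pack = 1212.68 g) + (three 8.1 oz packs = 690.12 g) = 1902.8 g.
That is within the Group R6 ocean vessel limit of 2.5 kg.
Group R5 quantity: three 383.33 kg packs = 1149.99 kg.
That exceeds the Group R5 ocean vessel limit of 1000 kg.

No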